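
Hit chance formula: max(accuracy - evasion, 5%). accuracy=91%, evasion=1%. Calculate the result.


accuracy - evasion = 91 - 1 = 90
Apply floor: max(90, 5) = 90
Hit chance = 90%

90%


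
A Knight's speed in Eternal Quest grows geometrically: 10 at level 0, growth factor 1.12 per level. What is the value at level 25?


value = base * growth^level
= 10 * 1.12^25
= 10 * 17.000064
= 170.00

170.00 speed


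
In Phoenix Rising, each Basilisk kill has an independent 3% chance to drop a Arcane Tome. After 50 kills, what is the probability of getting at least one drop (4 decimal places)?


P(at least one) = 1 - P(none) = 1 - (1-p)^n
p = 3/100 = 0.03
1 - p = 0.97
(1 - p)^50 = 0.97^50 = 0.218065
P(at least one) = 1 - 0.218065 = 0.7819

0.7819


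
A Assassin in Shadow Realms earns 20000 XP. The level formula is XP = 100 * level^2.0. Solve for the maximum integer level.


XP = 100 * level^2.0, so level = (XP / 100)^(1/2.0)
= (20000 / 100)^(1/2.0)
= 200.0^0.5
= 14.1421
Floor: level = 14

level 14


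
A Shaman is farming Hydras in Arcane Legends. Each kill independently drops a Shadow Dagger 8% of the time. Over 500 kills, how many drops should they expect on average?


Expected drops = kills * (drop_rate / 100)
= 500 * (8 / 100)
= 500 * 0.08
= 40.0

40.0 drops


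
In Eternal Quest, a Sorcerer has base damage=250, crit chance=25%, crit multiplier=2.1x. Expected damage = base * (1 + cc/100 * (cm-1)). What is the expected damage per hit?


E[dmg] = base * (1 + crit_chance * (crit_mult - 1))
cc as decimal = 25/100 = 0.25
cm - 1 = 2.1 - 1 = 1.1
Bonus factor = 0.25 * 1.1 = 0.275
Total multiplier = 1 + 0.275 = 1.275
Expected damage = 250 * 1.275 = 318.75

318.75 damage


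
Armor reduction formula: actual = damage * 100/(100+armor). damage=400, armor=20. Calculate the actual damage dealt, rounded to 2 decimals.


actual = 400 * 100 / (100 + 20)
= 400 * 100 / 120
= 40000 / 120
= 333.33

333.33 damage


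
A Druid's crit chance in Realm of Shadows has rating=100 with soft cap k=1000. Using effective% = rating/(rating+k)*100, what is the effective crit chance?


effective% = rating / (rating + k) * 100
= 100 / (100 + 1000) * 100
= 100 / 1100 * 100
= 0.090909 * 100
= 9.09%

9.09%


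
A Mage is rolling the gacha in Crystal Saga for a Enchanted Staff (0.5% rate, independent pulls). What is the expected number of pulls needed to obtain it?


Expected pulls for a geometric distribution = 1/p = 100 / rate%
= 100 / 0.5
= 200.0

200.0 pulls


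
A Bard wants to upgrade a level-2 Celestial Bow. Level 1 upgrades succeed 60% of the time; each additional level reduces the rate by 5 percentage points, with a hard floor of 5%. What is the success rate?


raw_rate = 60 - 5 * (2 - 1)
= 60 - 5 * 1
= 60 - 5
= 55
Apply floor: max(55, 5) = 55%

55%


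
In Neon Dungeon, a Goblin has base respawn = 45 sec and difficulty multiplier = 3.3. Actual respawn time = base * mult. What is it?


Respawn time = base * multiplier
= 45 * 3.3
= 148.5 seconds

148.5 seconds


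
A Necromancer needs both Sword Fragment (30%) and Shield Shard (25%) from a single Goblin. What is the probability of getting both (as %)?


For independent events, P(both) = P(A) * P(B)
= 30% * 25%
= 750 / 100 %
= 7.5%

7.5%


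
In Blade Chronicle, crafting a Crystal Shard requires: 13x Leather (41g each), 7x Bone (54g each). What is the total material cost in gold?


Cost breakdown:
  Leather: 13 * 41 = 533
  Bone: 7 * 54 = 378
Total = 533 + 378 = 911

911 gold


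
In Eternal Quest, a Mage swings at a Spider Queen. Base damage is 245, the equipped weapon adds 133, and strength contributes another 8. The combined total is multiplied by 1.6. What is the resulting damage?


Sum base + weapon + str = 245 + 133 + 8 = 386
Multiply by 1.6:
386 * 1.6 = 617.6

617.6 damage


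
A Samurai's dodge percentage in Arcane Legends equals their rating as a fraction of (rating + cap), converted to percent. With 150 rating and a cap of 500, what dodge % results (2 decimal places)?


dodge% = 150 / (150 + 500) * 100
= 150 / 650 * 100
= 0.230769 * 100
= 23.08%

23.08%


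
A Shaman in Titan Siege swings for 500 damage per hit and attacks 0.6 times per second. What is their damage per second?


DPS = damage * attack_speed
= 500 * 0.6
= 300.0

300.0 DPS


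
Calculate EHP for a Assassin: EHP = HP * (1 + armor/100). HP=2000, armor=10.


EHP = 2000 * (1 + 10/100)
= 2000 * (1 + 0.1)
= 2000 * 1.1
= 2200.0

2200.0 EHP


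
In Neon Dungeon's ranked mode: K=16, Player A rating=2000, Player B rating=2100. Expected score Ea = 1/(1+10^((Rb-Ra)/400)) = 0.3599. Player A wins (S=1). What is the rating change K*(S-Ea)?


Elo update: delta = K * (S - Ea), where S = 1 (wins)
S - Ea = 1 - 0.3599 = 0.6401
Rating change = 16 * 0.6401
= 10.24

10.24 rating points


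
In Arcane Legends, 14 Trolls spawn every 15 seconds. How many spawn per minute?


Spawns per minute = count * (60 / interval)
= 14 * (60 / 15)
= 14 * 4.0
= 56.0

56.0 per minute


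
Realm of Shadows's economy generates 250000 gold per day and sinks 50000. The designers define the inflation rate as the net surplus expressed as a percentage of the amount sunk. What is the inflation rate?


Net gold = 250000 - 50000 = 200000
Inflation rate = net / sunk * 100 = 200000 / 50000 * 100
= 4.0 * 100
= 400.00%

400.00%


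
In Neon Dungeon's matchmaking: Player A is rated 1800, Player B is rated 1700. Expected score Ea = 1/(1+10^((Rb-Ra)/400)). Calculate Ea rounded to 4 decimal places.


Elo expected score: Ea = 1/(1 + 10^((Rb-Ra)/400))
Rb - Ra = 1700 - 1800 = -100
(Rb-Ra)/400 = -100/400 = -0.25
10^-0.25 = 0.562341
Ea = 1/(1 + 0.562341) = 1/1.562341 = 0.6401

0.6401


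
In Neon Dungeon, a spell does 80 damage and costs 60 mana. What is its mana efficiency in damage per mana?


Efficiency = damage / mana
= 80 / 60
= 1.33

1.33 dmg/mana


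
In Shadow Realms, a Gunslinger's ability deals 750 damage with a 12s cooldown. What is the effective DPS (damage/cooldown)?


DPS = damage / cooldown
= 750 / 12
= 62.50

62.50 DPS


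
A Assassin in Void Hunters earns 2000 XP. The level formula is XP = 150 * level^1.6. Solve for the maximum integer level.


XP = 150 * level^1.6, so level = (XP / 150)^(1/1.6)
= (2000 / 150)^(1/1.6)
= 13.3333^0.625
= 5.0476
Floor: level = 5

level 5


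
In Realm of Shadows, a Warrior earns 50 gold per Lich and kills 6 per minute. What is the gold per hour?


Gold per minute = 50 * 6 = 300
Gold per hour = 300 * 60 = 18000

18000 gold/hour


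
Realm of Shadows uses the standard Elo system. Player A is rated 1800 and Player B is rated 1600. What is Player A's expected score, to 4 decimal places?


Elo expected score: Ea = 1/(1 + 10^((Rb-Ra)/400))
Rb - Ra = 1600 - 1800 = -200
(Rb-Ra)/400 = -200/400 = -0.5
10^-0.5 = 0.316228
Ea = 1/(1 + 0.316228) = 1/1.316228 = 0.7597

0.7597


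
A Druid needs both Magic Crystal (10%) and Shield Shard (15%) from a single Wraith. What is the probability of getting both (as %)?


For independent events, P(both) = P(A) * P(B)
= 10% * 15%
= 150 / 100 %
= 1.5%

1.5%


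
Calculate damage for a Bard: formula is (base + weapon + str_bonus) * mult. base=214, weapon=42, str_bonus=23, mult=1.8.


Sum base + weapon + str = 214 + 42 + 23 = 279
Multiply by 1.8:
279 * 1.8 = 502.2

502.2 damage


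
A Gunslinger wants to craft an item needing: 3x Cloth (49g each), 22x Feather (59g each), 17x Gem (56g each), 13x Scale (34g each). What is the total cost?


Cost breakdown:
  Cloth: 3 * 49 = 147
  Feather: 22 * 59 = 1298
  Gem: 17 * 56 = 952
  Scale: 13 * 34 = 442
Total = 147 + 1298 + 952 + 442 = 2839

2839 gold


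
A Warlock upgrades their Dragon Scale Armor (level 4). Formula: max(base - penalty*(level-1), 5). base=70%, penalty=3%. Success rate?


raw_rate = 70 - 3 * (4 - 1)
= 70 - 3 * 3
= 70 - 9
= 61
Apply floor: max(61, 5) = 61%

61%


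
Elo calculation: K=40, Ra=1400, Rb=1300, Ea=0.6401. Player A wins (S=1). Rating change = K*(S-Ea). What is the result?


Elo update: delta = K * (S - Ea), where S = 1 (wins)
S - Ea = 1 - 0.6401 = 0.3599
Rating change = 40 * 0.3599
= 14.40

14.40 rating points


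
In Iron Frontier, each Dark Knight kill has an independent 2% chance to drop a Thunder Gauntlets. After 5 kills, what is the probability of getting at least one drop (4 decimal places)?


P(at least one) = 1 - P(none) = 1 - (1-p)^n
p = 2/100 = 0.02
1 - p = 0.98
(1 - p)^5 = 0.98^5 = 0.903921
P(at least one) = 1 - 0.903921 = 0.0961

0.0961


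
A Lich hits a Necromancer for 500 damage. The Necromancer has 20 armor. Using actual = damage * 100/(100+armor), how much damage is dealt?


actual = 500 * 100 / (100 + 20)
= 500 * 100 / 120
= 50000 / 120
= 416.67

416.67 damage


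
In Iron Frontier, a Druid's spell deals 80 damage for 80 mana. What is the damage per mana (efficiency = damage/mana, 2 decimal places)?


Efficiency = damage / mana
= 80 / 80
= 1.00

1.00 dmg/mana


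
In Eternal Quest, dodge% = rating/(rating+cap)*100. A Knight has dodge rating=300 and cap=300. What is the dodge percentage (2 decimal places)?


dodge% = 300 / (300 + 300) * 100
= 300 / 600 * 100
= 0.5 * 100
= 50.00%

50.00%


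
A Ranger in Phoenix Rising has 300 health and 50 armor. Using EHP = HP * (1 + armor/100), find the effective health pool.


EHP = 300 * (1 + 50/100)
= 300 * (1 + 0.5)
= 300 * 1.5
= 450.0

450.0 EHP


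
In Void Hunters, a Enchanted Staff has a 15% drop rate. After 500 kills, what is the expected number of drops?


Expected drops = kills * (drop_rate / 100)
= 500 * (15 / 100)
= 500 * 0.15
= 75.0

75.0 drops


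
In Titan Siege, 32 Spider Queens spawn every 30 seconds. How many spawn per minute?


Spawns per minute = count * (60 / interval)
= 32 * (60 / 30)
= 32 * 2.0
= 64.0

64.0 per minute


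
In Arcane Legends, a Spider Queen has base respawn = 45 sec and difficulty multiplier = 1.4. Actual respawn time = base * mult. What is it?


Respawn time = base * multiplier
= 45 * 1.4
= 63.0 seconds

63.0 seconds


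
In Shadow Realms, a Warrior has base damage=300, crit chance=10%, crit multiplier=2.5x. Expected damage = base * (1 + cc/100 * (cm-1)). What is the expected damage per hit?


E[dmg] = base * (1 + crit_chance * (crit_mult - 1))
cc as decimal = 10/100 = 0.1
cm - 1 = 2.5 - 1 = 1.5
Bonus factor = 0.1 * 1.5 = 0.15
Total multiplier = 1 + 0.15 = 1.15
Expected damage = 300 * 1.15 = 345.00

345.00 damage


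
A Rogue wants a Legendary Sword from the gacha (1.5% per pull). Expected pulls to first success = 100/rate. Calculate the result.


Expected pulls for a geometric distribution = 1/p = 100 / rate%
= 100 / 1.5
= 66.67

66.67 pulls


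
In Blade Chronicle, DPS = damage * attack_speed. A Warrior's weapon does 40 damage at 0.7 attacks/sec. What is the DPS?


DPS = damage * attack_speed
= 40 * 0.7
= 28.0

28.0 DPS


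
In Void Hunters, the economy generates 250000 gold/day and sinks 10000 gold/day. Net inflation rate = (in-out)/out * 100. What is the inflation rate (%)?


Net gold = 250000 - 10000 = 240000
Inflation rate = net / sunk * 100 = 240000 / 10000 * 100
= 24.0 * 100
= 2400.00%

2400.00%


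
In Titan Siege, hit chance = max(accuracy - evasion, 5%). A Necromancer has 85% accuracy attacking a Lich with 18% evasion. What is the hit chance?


accuracy - evasion = 85 - 18 = 67
Apply floor: max(67, 5) = 67
Hit chance = 67%

67%


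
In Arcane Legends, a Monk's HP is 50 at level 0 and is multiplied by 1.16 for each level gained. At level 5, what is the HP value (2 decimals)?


value = base * growth^level
= 50 * 1.16^5
= 50 * 2.100342
= 105.02

105.02 HP


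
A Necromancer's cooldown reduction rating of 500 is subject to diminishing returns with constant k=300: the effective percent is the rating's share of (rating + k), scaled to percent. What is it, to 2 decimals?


effective% = rating / (rating + k) * 100
= 500 / (500 + 300) * 100
= 500 / 800 * 100
= 0.625 * 100
= 62.50%

62.50%


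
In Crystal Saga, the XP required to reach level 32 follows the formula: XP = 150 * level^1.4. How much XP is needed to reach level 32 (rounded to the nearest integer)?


XP = 150 * level^1.4
Substitute level = 32:
XP = 150 * 32^1.4
= 150 * 128.0
= 19200

19200 XP


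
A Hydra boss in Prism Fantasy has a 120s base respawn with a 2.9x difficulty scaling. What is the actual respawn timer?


Respawn time = base * multiplier
= 120 * 2.9
= 348.0 seconds

348.0 seconds


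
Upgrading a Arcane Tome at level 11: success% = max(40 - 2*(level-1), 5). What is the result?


raw_rate = 40 - 2 * (11 - 1)
= 40 - 2 * 10
= 40 - 20
= 20
Apply floor: max(20, 5) = 20%

20%


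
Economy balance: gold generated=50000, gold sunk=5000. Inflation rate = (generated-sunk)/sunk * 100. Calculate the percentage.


Net gold = 50000 - 5000 = 45000
Inflation rate = net / sunk * 100 = 45000 / 5000 * 100
= 9.0 * 100
= 900.00%

900.00%


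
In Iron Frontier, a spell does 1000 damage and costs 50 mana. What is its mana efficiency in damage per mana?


Efficiency = damage / mana
= 1000 / 50
= 20.00

20.00 dmg/mana


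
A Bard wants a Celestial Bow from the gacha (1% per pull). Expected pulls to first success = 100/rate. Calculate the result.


Expected pulls for a geometric distribution = 1/p = 100 / rate%
= 100 / 1
= 100.0

100.0 pulls


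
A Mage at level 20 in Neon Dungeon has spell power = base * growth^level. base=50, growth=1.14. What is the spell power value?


value = base * growth^level
= 50 * 1.14^20
= 50 * 13.74349
= 687.17

687.17 spell power


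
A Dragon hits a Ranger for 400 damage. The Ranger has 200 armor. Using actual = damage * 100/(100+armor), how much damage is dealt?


actual = 400 * 100 / (100 + 200)
= 400 * 100 / 300
= 40000 / 300
= 133.33

133.33 damage


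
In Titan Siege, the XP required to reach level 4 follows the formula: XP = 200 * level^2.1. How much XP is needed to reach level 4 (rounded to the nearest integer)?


XP = 200 * level^2.1
Substitute level = 4:
XP = 200 * 4^2.1
= 200 * 18.3792
= 3676

3676 XP


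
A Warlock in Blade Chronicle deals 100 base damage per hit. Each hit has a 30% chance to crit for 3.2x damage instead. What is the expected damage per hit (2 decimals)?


E[dmg] = base * (1 + crit_chance * (crit_mult - 1))
cc as decimal = 30/100 = 0.3
cm - 1 = 3.2 - 1 = 2.2
Bonus factor = 0.3 * 2.2 = 0.66
Total multiplier = 1 + 0.66 = 1.66
Expected damage = 100 * 1.66 = 166.00

166.00 damage


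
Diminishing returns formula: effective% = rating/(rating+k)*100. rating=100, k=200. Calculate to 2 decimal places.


effective% = rating / (rating + k) * 100
= 100 / (100 + 200) * 100
= 100 / 300 * 100
= 0.333333 * 100
= 33.33%

33.33%


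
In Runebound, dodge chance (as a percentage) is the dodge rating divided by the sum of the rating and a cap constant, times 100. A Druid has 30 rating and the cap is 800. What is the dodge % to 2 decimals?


dodge% = 30 / (30 + 800) * 100
= 30 / 830 * 100
= 0.036145 * 100
= 3.61%

3.61%


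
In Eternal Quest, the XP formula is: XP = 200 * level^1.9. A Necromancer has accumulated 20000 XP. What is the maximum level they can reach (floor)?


XP = 200 * level^1.9, so level = (XP / 200)^(1/1.9)
= (20000 / 200)^(1/1.9)
= 100.0^0.5263
= 11.2884
Floor: level = 11

level 11


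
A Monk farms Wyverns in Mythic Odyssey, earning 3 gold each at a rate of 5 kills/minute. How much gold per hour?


Gold per minute = 3 * 5 = 15
Gold per hour = 15 * 60 = 900

900 gold/hour


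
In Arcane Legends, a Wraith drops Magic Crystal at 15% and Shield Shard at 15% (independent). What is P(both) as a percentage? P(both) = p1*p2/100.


For independent events, P(both) = P(A) * P(B)
= 15% * 15%
= 225 / 100 %
= 2.25%

2.25%


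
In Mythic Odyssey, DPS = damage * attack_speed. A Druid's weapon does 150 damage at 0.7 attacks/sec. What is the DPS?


DPS = damage * attack_speed
= 150 * 0.7
= 105.0

105.0 DPS


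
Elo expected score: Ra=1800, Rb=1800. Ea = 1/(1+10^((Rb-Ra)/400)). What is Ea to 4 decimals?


Elo expected score: Ea = 1/(1 + 10^((Rb-Ra)/400))
Rb - Ra = 1800 - 1800 = 0
(Rb-Ra)/400 = 0/400 = 0.0
10^0.0 = 1.0
Ea = 1/(1 + 1.0) = 1/2.0 = 0.5000

0.5000


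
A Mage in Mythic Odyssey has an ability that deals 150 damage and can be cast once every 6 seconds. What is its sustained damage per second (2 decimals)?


DPS = damage / cooldown
= 150 / 6
= 25.00

25.00 DPS


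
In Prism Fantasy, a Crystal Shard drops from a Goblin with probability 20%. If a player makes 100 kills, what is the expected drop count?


Expected drops = kills * (drop_rate / 100)
= 100 * (20 / 100)
= 100 * 0.2
= 20.0

20.0 drops


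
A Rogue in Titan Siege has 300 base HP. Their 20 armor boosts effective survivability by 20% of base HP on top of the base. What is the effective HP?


EHP = 300 * (1 + 20/100)
= 300 * (1 + 0.2)
= 300 * 1.2
= 360.0

360.0 EHP


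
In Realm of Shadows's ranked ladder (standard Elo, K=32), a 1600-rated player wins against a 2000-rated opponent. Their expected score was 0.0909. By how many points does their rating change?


Elo update: delta = K * (S - Ea), where S = 1 (wins)
S - Ea = 1 - 0.0909 = 0.9091
Rating change = 32 * 0.9091
= 29.09

29.09 rating points


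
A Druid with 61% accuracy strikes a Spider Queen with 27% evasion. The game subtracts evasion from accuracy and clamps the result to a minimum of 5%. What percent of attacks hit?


accuracy - evasion = 61 - 27 = 34
Apply floor: max(34, 5) = 34
Hit chance = 34%

34%


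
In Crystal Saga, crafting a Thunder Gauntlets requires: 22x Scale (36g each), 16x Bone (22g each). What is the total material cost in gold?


Cost breakdown:
  Scale: 22 * 36 = 792
  Bone: 16 * 22 = 352
Total = 792 + 352 = 1144

1144 gold


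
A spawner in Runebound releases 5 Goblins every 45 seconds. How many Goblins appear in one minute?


Spawns per minute = count * (60 / interval)
= 5 * (60 / 45)
= 5 * 1.3333
= 6.67

6.67 per minute


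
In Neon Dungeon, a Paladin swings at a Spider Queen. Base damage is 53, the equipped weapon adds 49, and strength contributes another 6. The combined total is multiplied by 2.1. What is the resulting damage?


Sum base + weapon + str = 53 + 49 + 6 = 108
Multiply by 2.1:
108 * 2.1 = 226.8

226.8 damage


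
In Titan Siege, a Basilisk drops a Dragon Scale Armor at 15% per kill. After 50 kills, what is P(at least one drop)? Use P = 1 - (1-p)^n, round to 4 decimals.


P(at least one) = 1 - P(none) = 1 - (1-p)^n
p = 15/100 = 0.15
1 - p = 0.85
(1 - p)^50 = 0.85^50 = 0.000296
P(at least one) = 1 - 0.000296 = 0.9997

0.9997


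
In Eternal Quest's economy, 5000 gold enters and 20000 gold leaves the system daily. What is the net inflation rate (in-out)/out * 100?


Net gold = 5000 - 20000 = -15000
Inflation rate = net / sunk * 100 = -15000 / 20000 * 100
= -0.75 * 100
= -75.00%

-75.00%


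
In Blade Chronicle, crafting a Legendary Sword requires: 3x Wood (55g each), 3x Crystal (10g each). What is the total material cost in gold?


Cost breakdown:
  Wood: 3 * 55 = 165
  Crystal: 3 * 10 = 30
Total = 165 + 30 = 195

195 gold


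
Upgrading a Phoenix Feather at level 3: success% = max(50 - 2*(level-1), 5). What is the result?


raw_rate = 50 - 2 * (3 - 1)
= 50 - 2 * 2
= 50 - 4
= 46
Apply floor: max(46, 5) = 46%

46%


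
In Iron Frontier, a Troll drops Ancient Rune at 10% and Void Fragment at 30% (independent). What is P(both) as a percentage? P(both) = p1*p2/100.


For independent events, P(both) = P(A) * P(B)
= 10% * 30%
= 300 / 100 %
= 3.0%

3.0%


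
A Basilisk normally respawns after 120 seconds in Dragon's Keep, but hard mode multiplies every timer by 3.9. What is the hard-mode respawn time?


Respawn time = base * multiplier
= 120 * 3.9
= 468.0 seconds

468.0 seconds


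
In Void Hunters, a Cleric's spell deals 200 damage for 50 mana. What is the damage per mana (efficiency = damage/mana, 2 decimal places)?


Efficiency = damage / mana
= 200 / 50
= 4.00

4.00 dmg/mana


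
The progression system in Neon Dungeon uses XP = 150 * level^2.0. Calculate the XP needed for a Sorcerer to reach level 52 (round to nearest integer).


XP = 150 * level^2.0
Substitute level = 52:
XP = 150 * 52^2.0
= 150 * 2704.0
= 405600

405600 XP


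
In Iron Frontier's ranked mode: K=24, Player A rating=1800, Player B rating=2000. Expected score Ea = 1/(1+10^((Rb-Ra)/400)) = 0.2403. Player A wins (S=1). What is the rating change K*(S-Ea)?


Elo update: delta = K * (S - Ea), where S = 1 (wins)
S - Ea = 1 - 0.2403 = 0.7597
Rating change = 24 * 0.7597
= 18.23

18.23 rating points


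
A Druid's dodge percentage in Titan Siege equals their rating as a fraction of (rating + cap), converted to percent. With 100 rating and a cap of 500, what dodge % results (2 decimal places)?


dodge% = 100 / (100 + 500) * 100
= 100 / 600 * 100
= 0.166667 * 100
= 16.67%

16.67%


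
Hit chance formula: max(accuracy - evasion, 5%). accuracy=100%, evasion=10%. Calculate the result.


accuracy - evasion = 100 - 10 = 90
Apply floor: max(90, 5) = 90
Hit chance = 90%

90%


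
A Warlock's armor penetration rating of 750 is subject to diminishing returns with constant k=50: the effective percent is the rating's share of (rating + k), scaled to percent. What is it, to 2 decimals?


effective% = rating / (rating + k) * 100
= 750 / (750 + 50) * 100
= 750 / 800 * 100
= 0.9375 * 100
= 93.75%

93.75%


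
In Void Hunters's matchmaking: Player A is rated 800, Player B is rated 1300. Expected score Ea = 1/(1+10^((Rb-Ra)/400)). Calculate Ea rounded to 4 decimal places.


Elo expected score: Ea = 1/(1 + 10^((Rb-Ra)/400))
Rb - Ra = 1300 - 800 = 500
(Rb-Ra)/400 = 500/400 = 1.25
10^1.25 = 17.782794
Ea = 1/(1 + 17.782794) = 1/18.782794 = 0.0532

0.0532


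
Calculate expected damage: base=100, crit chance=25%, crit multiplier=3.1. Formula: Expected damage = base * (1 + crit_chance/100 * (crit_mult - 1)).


E[dmg] = base * (1 + crit_chance * (crit_mult - 1))
cc as decimal = 25/100 = 0.25
cm - 1 = 3.1 - 1 = 2.1
Bonus factor = 0.25 * 2.1 = 0.525
Total multiplier = 1 + 0.525 = 1.525
Expected damage = 100 * 1.525 = 152.50

152.50 damage


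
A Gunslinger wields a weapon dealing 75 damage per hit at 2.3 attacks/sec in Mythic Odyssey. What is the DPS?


DPS = damage * attack_speed
= 75 * 2.3
= 172.5

172.5 DPS


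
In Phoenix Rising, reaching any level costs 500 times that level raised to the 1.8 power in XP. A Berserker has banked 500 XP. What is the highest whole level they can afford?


XP = 500 * level^1.8, so level = (XP / 500)^(1/1.8)
= (500 / 500)^(1/1.8)
= 1.0^0.5556
= 1.0
Floor: level = 1

level 1


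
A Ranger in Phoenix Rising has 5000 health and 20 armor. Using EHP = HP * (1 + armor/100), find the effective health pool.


EHP = 5000 * (1 + 20/100)
= 5000 * (1 + 0.2)
= 5000 * 1.2
= 6000.0

6000.0 EHP


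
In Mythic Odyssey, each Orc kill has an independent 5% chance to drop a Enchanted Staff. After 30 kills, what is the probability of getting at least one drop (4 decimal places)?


P(at least one) = 1 - P(none) = 1 - (1-p)^n
p = 5/100 = 0.05
1 - p = 0.95
(1 - p)^30 = 0.95^30 = 0.214639
P(at least one) = 1 - 0.214639 = 0.7854

0.7854


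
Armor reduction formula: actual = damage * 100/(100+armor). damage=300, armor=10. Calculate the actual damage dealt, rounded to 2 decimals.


actual = 300 * 100 / (100 + 10)
= 300 * 100 / 110
= 30000 / 110
= 272.73

272.73 damage


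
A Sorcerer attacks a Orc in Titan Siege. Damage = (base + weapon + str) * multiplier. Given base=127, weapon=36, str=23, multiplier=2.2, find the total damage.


Sum base + weapon + str = 127 + 36 + 23 = 186
Multiply by 2.2:
186 * 2.2 = 409.2

409.2 damage


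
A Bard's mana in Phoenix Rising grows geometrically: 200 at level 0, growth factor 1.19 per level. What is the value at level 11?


value = base * growth^level
= 200 * 1.19^11
= 200 * 6.776674
= 1355.33

1355.33 mana


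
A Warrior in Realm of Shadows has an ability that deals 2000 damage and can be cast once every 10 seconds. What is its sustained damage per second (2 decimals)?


DPS = damage / cooldown
= 2000 / 10
= 200.00

200.00 DPS


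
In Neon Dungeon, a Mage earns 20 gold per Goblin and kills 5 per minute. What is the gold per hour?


Gold per minute = 20 * 5 = 100
Gold per hour = 100 * 60 = 6000

6000 gold/hour


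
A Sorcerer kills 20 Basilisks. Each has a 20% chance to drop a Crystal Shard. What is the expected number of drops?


Expected drops = kills * (drop_rate / 100)
= 20 * (20 / 100)
= 20 * 0.2
= 4.0

4.0 drops


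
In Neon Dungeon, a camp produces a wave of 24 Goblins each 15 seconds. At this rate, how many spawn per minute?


Spawns per minute = count * (60 / interval)
= 24 * (60 / 15)
= 24 * 4.0
= 96.0

96.0 per minute


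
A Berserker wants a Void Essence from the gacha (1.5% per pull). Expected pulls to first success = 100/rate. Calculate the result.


Expected pulls for a geometric distribution = 1/p = 100 / rate%
= 100 / 1.5
= 66.67

66.67 pulls


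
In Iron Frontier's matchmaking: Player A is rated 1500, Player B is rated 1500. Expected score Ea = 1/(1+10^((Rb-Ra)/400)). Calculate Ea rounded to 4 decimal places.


Elo expected score: Ea = 1/(1 + 10^((Rb-Ra)/400))
Rb - Ra = 1500 - 1500 = 0
(Rb-Ra)/400 = 0/400 = 0.0
10^0.0 = 1.0
Ea = 1/(1 + 1.0) = 1/2.0 = 0.5000

0.5000


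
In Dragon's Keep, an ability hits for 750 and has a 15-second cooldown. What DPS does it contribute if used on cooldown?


DPS = damage / cooldown
= 750 / 15
= 50.00

50.00 DPS


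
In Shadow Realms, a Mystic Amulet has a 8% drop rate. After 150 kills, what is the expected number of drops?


Expected drops = kills * (drop_rate / 100)
= 150 * (8 / 100)
= 150 * 0.08
= 12.0

12.0 drops


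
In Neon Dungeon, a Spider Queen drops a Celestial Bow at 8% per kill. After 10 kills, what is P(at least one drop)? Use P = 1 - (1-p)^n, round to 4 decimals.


P(at least one) = 1 - P(none) = 1 - (1-p)^n
p = 8/100 = 0.08
1 - p = 0.92
(1 - p)^10 = 0.92^10 = 0.434388
P(at least one) = 1 - 0.434388 = 0.5656

0.5656


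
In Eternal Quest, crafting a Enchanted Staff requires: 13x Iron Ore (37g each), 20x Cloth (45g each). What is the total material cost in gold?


Cost breakdown:
  Iron Ore: 13 * 37 = 481
  Cloth: 20 * 45 = 900
Total = 481 + 900 = 1381

1381 gold


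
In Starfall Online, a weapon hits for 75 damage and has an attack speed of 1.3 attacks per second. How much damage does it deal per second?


DPS = damage * attack_speed
= 75 * 1.3
= 97.5

97.5 DPS


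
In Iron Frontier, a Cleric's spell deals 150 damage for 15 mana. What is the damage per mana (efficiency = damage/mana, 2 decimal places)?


Efficiency = damage / mana
= 150 / 15
= 10.00

10.00 dmg/mana


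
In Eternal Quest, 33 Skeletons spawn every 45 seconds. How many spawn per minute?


Spawns per minute = count * (60 / interval)
= 33 * (60 / 45)
= 33 * 1.3333
= 44.0

44.0 per minute


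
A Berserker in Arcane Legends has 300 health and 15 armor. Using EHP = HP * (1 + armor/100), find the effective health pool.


EHP = 300 * (1 + 15/100)
= 300 * (1 + 0.15)
= 300 * 1.15
= 345.0

345.0 EHP


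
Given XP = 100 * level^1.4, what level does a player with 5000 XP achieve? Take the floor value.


XP = 100 * level^1.4, so level = (XP / 100)^(1/1.4)
= (5000 / 100)^(1/1.4)
= 50.0^0.7143
= 16.3512
Floor: level = 16

level 16


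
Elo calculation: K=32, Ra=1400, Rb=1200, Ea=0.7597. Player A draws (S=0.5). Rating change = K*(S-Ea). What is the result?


Elo update: delta = K * (S - Ea), where S = 0.5 (draws)
S - Ea = 0.5 - 0.7597 = -0.2597
Rating change = 32 * -0.2597
= -8.31

-8.31 rating points


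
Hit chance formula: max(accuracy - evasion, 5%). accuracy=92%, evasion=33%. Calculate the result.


accuracy - evasion = 92 - 33 = 59
Apply floor: max(59, 5) = 59
Hit chance = 59%

59%


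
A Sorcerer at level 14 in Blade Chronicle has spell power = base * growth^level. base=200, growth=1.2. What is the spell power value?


value = base * growth^level
= 200 * 1.2^14
= 200 * 12.839185
= 2567.84

2567.84 spell power


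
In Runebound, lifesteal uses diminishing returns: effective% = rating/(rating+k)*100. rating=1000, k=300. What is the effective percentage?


effective% = rating / (rating + k) * 100
= 1000 / (1000 + 300) * 100
= 1000 / 1300 * 100
= 0.769231 * 100
= 76.92%

76.92%


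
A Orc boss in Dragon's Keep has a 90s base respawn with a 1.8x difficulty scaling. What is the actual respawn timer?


Respawn time = base * multiplier
= 90 * 1.8
= 162.0 seconds

162.0 seconds


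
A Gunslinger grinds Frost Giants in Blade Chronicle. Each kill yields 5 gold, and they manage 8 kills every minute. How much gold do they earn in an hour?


Gold per minute = 5 * 8 = 40
Gold per hour = 40 * 60 = 2400

2400 gold/hour


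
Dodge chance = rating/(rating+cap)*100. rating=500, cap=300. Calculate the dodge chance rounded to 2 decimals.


dodge% = 500 / (500 + 300) * 100
= 500 / 800 * 100
= 0.625 * 100
= 62.50%

62.50%


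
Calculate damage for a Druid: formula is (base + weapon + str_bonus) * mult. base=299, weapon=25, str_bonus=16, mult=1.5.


Sum base + weapon + str = 299 + 25 + 16 = 340
Multiply by 1.5:
340 * 1.5 = 510.0

510.0 damage


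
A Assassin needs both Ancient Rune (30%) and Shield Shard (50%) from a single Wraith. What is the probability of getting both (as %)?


For independent events, P(both) = P(A) * P(B)
= 30% * 50%
= 1500 / 100 %
= 15.0%

15.0%


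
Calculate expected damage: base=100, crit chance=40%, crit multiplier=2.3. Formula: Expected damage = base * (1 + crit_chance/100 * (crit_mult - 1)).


E[dmg] = base * (1 + crit_chance * (crit_mult - 1))
cc as decimal = 40/100 = 0.4
cm - 1 = 2.3 - 1 = 1.3
Bonus factor = 0.4 * 1.3 = 0.52
Total multiplier = 1 + 0.52 = 1.52
Expected damage = 100 * 1.52 = 152.00

152.00 damage


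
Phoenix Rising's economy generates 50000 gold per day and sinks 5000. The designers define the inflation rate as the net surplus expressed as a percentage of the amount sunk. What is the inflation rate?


Net gold = 50000 - 5000 = 45000
Inflation rate = net / sunk * 100 = 45000 / 5000 * 100
= 9.0 * 100
= 900.00%

900.00%


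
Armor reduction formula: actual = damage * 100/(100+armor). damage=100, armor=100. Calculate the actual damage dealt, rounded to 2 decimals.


actual = 100 * 100 / (100 + 100)
= 100 * 100 / 200
= 10000 / 200
= 50.00

50.00 damage


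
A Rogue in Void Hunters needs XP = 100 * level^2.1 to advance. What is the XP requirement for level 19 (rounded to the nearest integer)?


XP = 100 * level^2.1
Substitute level = 19:
XP = 100 * 19^2.1
= 100 * 484.5991
= 48460

48460 XP


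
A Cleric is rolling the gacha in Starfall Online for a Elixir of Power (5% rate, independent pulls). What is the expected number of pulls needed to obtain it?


Expected pulls for a geometric distribution = 1/p = 100 / rate%
= 100 / 5
= 20.0

20.0 pulls


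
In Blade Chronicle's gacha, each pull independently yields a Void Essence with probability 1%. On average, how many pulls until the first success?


Expected pulls for a geometric distribution = 1/p = 100 / rate%
= 100 / 1
= 100.0

100.0 pulls


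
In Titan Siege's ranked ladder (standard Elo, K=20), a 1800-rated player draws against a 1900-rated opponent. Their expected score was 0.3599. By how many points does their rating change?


Elo update: delta = K * (S - Ea), where S = 0.5 (draws)
S - Ea = 0.5 - 0.3599 = 0.1401
Rating change = 20 * 0.1401
= 2.80

2.80 rating points


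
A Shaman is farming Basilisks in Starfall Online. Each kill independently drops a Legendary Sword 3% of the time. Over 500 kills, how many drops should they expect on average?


Expected drops = kills * (drop_rate / 100)
= 500 * (3 / 100)
= 500 * 0.03
= 15.0

15.0 drops


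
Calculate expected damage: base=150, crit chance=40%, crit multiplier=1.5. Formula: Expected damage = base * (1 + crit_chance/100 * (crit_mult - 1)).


E[dmg] = base * (1 + crit_chance * (crit_mult - 1))
cc as decimal = 40/100 = 0.4
cm - 1 = 1.5 - 1 = 0.5
Bonus factor = 0.4 * 0.5 = 0.2
Total multiplier = 1 + 0.2 = 1.2
Expected damage = 150 * 1.2 = 180.00

180.00 damage


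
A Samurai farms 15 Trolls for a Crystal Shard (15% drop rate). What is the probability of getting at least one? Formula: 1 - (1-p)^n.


P(at least one) = 1 - P(none) = 1 - (1-p)^n
p = 15/100 = 0.15
1 - p = 0.85
(1 - p)^15 = 0.85^15 = 0.087354
P(at least one) = 1 - 0.087354 = 0.9126

0.9126


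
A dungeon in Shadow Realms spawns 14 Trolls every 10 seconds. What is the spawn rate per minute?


Spawns per minute = count * (60 / interval)
= 14 * (60 / 10)
= 14 * 6.0
= 84.0

84.0 per minute


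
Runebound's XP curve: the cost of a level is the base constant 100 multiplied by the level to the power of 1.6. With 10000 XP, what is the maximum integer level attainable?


XP = 100 * level^1.6, so level = (XP / 100)^(1/1.6)
= (10000 / 100)^(1/1.6)
= 100.0^0.625
= 17.7828
Floor: level = 17

level 17


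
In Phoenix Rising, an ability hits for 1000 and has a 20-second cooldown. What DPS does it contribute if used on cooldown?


DPS = damage / cooldown
= 1000 / 20
= 50.00

50.00 DPS


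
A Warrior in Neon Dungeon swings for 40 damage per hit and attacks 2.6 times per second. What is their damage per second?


DPS = damage * attack_speed
= 40 * 2.6
= 104.0

104.0 DPS


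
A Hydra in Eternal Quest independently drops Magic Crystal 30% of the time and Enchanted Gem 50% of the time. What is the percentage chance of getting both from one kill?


For independent events, P(both) = P(A) * P(B)
= 30% * 50%
= 1500 / 100 %
= 15.0%

15.0%


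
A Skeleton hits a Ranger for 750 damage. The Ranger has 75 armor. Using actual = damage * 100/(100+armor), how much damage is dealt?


actual = 750 * 100 / (100 + 75)
= 750 * 100 / 175
= 75000 / 175
= 428.57

428.57 damage


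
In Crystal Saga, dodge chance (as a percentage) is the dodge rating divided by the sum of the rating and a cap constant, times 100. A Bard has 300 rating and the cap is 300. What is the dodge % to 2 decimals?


dodge% = 300 / (300 + 300) * 100
= 300 / 600 * 100
= 0.5 * 100
= 50.00%

50.00%


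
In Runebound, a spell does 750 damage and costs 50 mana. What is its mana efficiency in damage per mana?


Efficiency = damage / mana
= 750 / 50
= 15.00

15.00 dmg/mana


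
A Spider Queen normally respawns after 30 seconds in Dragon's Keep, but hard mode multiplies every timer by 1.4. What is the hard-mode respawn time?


Respawn time = base * multiplier
= 30 * 1.4
= 42.0 seconds

42.0 seconds


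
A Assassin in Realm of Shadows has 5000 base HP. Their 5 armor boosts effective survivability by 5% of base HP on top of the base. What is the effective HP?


EHP = 5000 * (1 + 5/100)
= 5000 * (1 + 0.05)
= 5000 * 1.05
= 5250.0

5250.0 EHP


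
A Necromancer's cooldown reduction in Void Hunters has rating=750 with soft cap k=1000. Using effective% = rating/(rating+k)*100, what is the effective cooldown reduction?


effective% = rating / (rating + k) * 100
= 750 / (750 + 1000) * 100
= 750 / 1750 * 100
= 0.428571 * 100
= 42.86%

42.86%


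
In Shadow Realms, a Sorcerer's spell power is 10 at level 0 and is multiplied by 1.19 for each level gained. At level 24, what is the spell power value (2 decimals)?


value = base * growth^level
= 10 * 1.19^24
= 10 * 65.031994
= 650.32

650.32 spell power


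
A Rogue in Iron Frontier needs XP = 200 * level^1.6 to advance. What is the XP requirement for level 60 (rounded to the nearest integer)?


XP = 200 * level^1.6
Substitute level = 60:
XP = 200 * 60^1.6
= 200 * 699.9097
= 139982

139982 XP


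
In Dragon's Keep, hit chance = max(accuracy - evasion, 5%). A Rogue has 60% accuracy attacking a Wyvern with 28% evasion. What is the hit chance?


accuracy - evasion = 60 - 28 = 32
Apply floor: max(32, 5) = 32
Hit chance = 32%

32%


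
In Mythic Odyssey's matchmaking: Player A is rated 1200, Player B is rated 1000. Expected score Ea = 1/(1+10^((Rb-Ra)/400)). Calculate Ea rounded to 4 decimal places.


Elo expected score: Ea = 1/(1 + 10^((Rb-Ra)/400))
Rb - Ra = 1000 - 1200 = -200
(Rb-Ra)/400 = -200/400 = -0.5
10^-0.5 = 0.316228
Ea = 1/(1 + 0.316228) = 1/1.316228 = 0.7597

0.7597


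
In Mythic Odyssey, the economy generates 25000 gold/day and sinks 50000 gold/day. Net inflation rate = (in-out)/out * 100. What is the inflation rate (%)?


Net gold = 25000 - 50000 = -25000
Inflation rate = net / sunk * 100 = -25000 / 50000 * 100
= -0.5 * 100
= -50.00%

-50.00%


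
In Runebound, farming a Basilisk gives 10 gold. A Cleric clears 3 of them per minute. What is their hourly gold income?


Gold per minute = 10 * 3 = 30
Gold per hour = 30 * 60 = 1800

1800 gold/hour


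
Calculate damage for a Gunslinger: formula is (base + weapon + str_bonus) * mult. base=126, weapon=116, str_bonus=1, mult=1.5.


Sum base + weapon + str = 126 + 116 + 1 = 243
Multiply by 1.5:
243 * 1.5 = 364.5

364.5 damage


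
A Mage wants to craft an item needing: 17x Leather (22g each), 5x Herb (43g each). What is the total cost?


Cost breakdown:
  Leather: 17 * 22 = 374
  Herb: 5 * 43 = 215
Total = 374 + 215 = 589

589 gold


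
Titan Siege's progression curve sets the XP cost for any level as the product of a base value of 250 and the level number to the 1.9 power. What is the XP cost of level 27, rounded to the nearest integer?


XP = 250 * level^1.9
Substitute level = 27:
XP = 250 * 27^1.9
= 250 * 524.3136
= 131078

131078 XP


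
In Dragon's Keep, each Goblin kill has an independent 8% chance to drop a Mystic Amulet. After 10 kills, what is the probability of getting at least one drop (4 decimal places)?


P(at least one) = 1 - P(none) = 1 - (1-p)^n
p = 8/100 = 0.08
1 - p = 0.92
(1 - p)^10 = 0.92^10 = 0.434388
P(at least one) = 1 - 0.434388 = 0.5656

0.5656


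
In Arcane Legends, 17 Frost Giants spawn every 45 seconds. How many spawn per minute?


Spawns per minute = count * (60 / interval)
= 17 * (60 / 45)
= 17 * 1.3333
= 22.67

22.67 per minute


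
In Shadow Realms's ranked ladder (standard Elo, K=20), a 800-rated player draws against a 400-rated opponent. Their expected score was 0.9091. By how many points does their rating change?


Elo update: delta = K * (S - Ea), where S = 0.5 (draws)
S - Ea = 0.5 - 0.9091 = -0.4091
Rating change = 20 * -0.4091
= -8.18

-8.18 rating points


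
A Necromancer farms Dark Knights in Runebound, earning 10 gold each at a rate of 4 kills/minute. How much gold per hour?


Gold per minute = 10 * 4 = 40
Gold per hour = 40 * 60 = 2400

2400 gold/hour


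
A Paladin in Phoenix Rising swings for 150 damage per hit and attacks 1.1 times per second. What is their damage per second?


DPS = damage * attack_speed
= 150 * 1.1
= 165.0

165.0 DPS


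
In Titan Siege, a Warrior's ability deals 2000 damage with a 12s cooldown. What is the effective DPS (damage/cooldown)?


DPS = damage / cooldown
= 2000 / 12
= 166.67

166.67 DPS


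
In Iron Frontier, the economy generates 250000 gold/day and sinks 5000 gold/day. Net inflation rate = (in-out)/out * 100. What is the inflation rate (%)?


Net gold = 250000 - 5000 = 245000
Inflation rate = net / sunk * 100 = 245000 / 5000 * 100
= 49.0 * 100
= 4900.00%

4900.00%


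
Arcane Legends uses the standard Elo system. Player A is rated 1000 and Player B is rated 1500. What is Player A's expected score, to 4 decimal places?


Elo expected score: Ea = 1/(1 + 10^((Rb-Ra)/400))
Rb - Ra = 1500 - 1000 = 500
(Rb-Ra)/400 = 500/400 = 1.25
10^1.25 = 17.782794
Ea = 1/(1 + 17.782794) = 1/18.782794 = 0.0532

0.0532
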